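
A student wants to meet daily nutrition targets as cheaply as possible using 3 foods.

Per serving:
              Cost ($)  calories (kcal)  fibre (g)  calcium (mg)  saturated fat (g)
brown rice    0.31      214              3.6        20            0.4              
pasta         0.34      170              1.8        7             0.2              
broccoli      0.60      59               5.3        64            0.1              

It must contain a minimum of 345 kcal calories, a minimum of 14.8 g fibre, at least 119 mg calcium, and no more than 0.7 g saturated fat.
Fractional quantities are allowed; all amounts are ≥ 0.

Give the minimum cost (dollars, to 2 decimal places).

Set it up as a linear program. Let x1 = servings of brown rice, x2 = servings of pasta, x3 = servings of broccoli.
Minimise 0.31x1 + 0.34x2 + 0.6x3 with:
  214x1 + 170x2 + 59x3 ≥ 345   (calories)
  3.6x1 + 1.8x2 + 5.3x3 ≥ 14.8   (fibre)
  20x1 + 7x2 + 64x3 ≥ 119   (calcium)
  0.4x1 + 0.2x2 + 0.1x3 ≤ 0.7   (saturated fat)
  x1, x2, x3 ≥ 0.
The optimal basis is {brown rice, broccoli}; pasta drops out. Binding constraints: fibre and saturated fat.
Solving gives x1 = 1.267, x3 = 1.932.
Objective = 0.31·1.267 + 0.6·1.932 = 1.5520.

$1.55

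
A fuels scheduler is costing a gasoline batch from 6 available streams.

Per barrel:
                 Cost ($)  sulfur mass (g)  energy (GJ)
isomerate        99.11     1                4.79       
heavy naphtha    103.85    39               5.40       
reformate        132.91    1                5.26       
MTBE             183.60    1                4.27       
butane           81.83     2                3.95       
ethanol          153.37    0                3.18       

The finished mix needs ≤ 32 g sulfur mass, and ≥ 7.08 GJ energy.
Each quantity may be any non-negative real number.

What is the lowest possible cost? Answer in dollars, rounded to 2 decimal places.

Treat it as an LP. Let x1 = barrels of isomerate, x2 = barrels of heavy naphtha, x3 = barrels of reformate, x4 = barrels of MTBE, x5 = barrels of butane, x6 = barrels of ethanol.
Minimise 99.11x1 + 103.85x2 + 132.91x3 + 183.6x4 + 81.83x5 + 153.37x6 with:
  1x1 + 39x2 + 1x3 + 1x4 + 2x5 ≤ 32   (sulfur mass)
  4.79x1 + 5.4x2 + 5.26x3 + 4.27x4 + 3.95x5 + 3.18x6 ≥ 7.08   (energy)
  x1, x2, x3, x4, x5, x6 ≥ 0.
At the optimum only isomerate, heavy naphtha are positive (reformate, MTBE, butane, ethanol = 0). There the sulfur mass and energy constraints are tight.
So isomerate = 0.5695 barrels, heavy naphtha = 0.8059 barrels.
Total cost: 99.11·0.5695 + 103.85·0.8059 = 140.1359.

$140.14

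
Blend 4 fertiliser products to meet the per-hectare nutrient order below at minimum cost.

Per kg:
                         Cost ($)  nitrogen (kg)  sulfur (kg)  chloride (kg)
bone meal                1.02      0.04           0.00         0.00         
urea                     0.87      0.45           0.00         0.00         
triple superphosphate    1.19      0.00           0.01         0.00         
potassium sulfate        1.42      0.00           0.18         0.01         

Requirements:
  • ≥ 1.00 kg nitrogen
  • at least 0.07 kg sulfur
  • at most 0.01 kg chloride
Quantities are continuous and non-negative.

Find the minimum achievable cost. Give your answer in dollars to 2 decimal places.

$2.49

Let x1 = kg of bone meal, x2 = kg of urea, x3 = kg of triple superphosphate, x4 = kg of potassium sulfate.
min 1.02x1 + 0.87x2 + 1.19x3 + 1.42x4 with:
  0.04x1 + 0.45x2 ≥ 1   (nitrogen)
  0.01x3 + 0.18x4 ≥ 0.07   (sulfur)
  0.01x4 ≤ 0.01   (chloride)
  x1, x2, x3, x4 ≥ 0.
The minimum-cost mix takes nothing from bone meal, triple superphosphate — only urea, potassium sulfate. There the nitrogen and sulfur constraints are tight.
That vertex is x2 = 2.222, x4 = 0.3889.
Cost = 0.87·2.222 + 1.42·0.3889 = 2.4854.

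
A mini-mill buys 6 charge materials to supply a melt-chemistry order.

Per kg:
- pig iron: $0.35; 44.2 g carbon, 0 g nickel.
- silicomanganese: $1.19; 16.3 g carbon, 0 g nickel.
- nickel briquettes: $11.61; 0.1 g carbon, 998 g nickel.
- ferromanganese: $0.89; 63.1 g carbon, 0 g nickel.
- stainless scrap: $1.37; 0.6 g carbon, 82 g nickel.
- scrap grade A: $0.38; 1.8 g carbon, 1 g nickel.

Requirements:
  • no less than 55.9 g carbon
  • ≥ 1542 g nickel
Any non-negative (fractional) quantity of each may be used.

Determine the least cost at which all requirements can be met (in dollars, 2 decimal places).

$18.38

Set it up as a linear program. Let x1 = kg of pig iron, x2 = kg of silicomanganese, x3 = kg of nickel briquettes, x4 = kg of ferromanganese, x5 = kg of stainless scrap, x6 = kg of scrap grade A.
min 0.35x1 + 1.19x2 + 11.61x3 + 0.89x4 + 1.37x5 + 0.38x6 with:
  44.2x1 + 16.3x2 + 0.1x3 + 63.1x4 + 0.6x5 + 1.8x6 ≥ 55.9   (carbon)
  998x3 + 82x5 + 1x6 ≥ 1542   (nickel)
  x1, x2, x3, x4, x5, x6 ≥ 0.
The cheapest feasible vertex uses only pig iron, nickel briquettes; silicomanganese, ferromanganese, stainless scrap, scrap grade A are not used. Binding constraints: carbon and nickel.
Optimal quantities: pig iron = 1.261 kg, nickel briquettes = 1.545 kg.
Objective = 0.35·1.261 + 11.61·1.545 = 18.3788.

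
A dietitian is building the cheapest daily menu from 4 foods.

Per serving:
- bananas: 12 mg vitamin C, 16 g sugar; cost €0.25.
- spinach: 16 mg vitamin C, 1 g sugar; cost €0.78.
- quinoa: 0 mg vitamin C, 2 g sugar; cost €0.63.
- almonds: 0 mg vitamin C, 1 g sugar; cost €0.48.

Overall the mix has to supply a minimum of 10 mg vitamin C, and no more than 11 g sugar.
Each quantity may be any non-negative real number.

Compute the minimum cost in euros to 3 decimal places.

€0.260

Let x1 = servings of bananas, x2 = servings of spinach, x3 = servings of quinoa, x4 = servings of almonds.
Minimise 0.25x1 + 0.78x2 + 0.63x3 + 0.48x4 subject to:
  12x1 + 16x2 ≥ 10   (vitamin C)
  16x1 + 1x2 + 2x3 + 1x4 ≤ 11   (sugar)
  x1, x2, x3, x4 ≥ 0.
The cheapest feasible vertex uses only bananas, spinach; quinoa, almonds are not used. The vitamin C and sugar requirements are met with equality.
So bananas = 0.6803 servings, spinach = 0.1148 servings.
Objective = 0.25·0.6803 + 0.78·0.1148 = 0.25962.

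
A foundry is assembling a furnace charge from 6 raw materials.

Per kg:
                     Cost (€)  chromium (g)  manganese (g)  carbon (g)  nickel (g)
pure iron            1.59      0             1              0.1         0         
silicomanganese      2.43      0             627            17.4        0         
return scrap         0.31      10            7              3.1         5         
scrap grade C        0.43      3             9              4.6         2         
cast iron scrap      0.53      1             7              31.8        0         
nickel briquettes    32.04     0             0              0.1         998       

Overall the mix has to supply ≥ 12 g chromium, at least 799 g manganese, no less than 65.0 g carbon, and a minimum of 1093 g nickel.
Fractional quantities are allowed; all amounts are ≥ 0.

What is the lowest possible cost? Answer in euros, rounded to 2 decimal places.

Let x1 = kg of pure iron, x2 = kg of silicomanganese, x3 = kg of return scrap, x4 = kg of scrap grade C, x5 = kg of cast iron scrap, x6 = kg of nickel briquettes.
Minimize 1.59x1 + 2.43x2 + 0.31x3 + 0.43x4 + 0.53x5 + 32.04x6 with:
  10x3 + 3x4 + 1x5 ≥ 12   (chromium)
  1x1 + 627x2 + 7x3 + 9x4 + 7x5 ≥ 799   (manganese)
  0.1x1 + 17.4x2 + 3.1x3 + 4.6x4 + 31.8x5 + 0.1x6 ≥ 65   (carbon)
  5x3 + 2x4 + 998x6 ≥ 1093   (nickel)
  x1, x2, x3, x4, x5, x6 ≥ 0.
The minimum-cost mix takes nothing from pure iron, scrap grade C — only silicomanganese, return scrap, cast iron scrap, nickel briquettes. Binding constraints: chromium, manganese, carbon, nickel.
Optimal quantities: silicomanganese = 1.248 kg, return scrap = 1.075 kg, cast iron scrap = 1.253 kg, nickel briquettes = 1.09 kg.
Hence cost = 2.43·1.248 + 0.31·1.075 + 0.53·1.253 + 32.04·1.09 = €38.9536.

€38.95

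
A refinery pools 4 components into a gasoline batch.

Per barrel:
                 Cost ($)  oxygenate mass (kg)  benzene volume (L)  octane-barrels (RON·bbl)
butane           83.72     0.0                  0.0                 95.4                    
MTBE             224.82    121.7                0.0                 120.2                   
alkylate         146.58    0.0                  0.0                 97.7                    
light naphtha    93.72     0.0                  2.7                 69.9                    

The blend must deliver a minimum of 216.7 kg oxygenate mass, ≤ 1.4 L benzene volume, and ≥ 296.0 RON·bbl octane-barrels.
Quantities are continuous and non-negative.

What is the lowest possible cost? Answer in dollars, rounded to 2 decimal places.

$472.25

Treat it as an LP. Let x1 = barrels of butane, x2 = barrels of MTBE, x3 = barrels of alkylate, x4 = barrels of light naphtha.
Minimise 83.72x1 + 224.82x2 + 146.58x3 + 93.72x4 s.t.:
  121.7x2 ≥ 216.7   (oxygenate mass)
  2.7x4 ≤ 1.4   (benzene volume)
  95.4x1 + 120.2x2 + 97.7x3 + 69.9x4 ≥ 296   (octane-barrels)
  x1, x2, x3, x4 ≥ 0.
At the optimum only butane, MTBE are positive (alkylate, light naphtha = 0). The oxygenate mass and octane-barrels requirements are met with equality.
Optimal quantities: butane = 0.85923 barrels, MTBE = 1.7806 barrels.
Objective = 83.72·0.85923 + 224.82·1.7806 = 472.2492.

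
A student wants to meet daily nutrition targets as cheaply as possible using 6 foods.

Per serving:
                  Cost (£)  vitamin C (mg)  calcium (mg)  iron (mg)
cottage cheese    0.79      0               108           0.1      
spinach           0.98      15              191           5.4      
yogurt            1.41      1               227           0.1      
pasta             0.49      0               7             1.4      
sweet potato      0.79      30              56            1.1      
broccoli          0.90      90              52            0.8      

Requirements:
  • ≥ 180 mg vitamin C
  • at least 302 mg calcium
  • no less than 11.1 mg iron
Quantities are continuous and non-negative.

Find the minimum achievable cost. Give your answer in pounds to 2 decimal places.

£3.30

Let x1 = servings of cottage cheese, x2 = servings of spinach, x3 = servings of yogurt, x4 = servings of pasta, x5 = servings of sweet potato, x6 = servings of broccoli.
min 0.79x1 + 0.98x2 + 1.41x3 + 0.49x4 + 0.79x5 + 0.9x6 subject to:
  15x2 + 1x3 + 30x5 + 90x6 ≥ 180   (vitamin C)
  108x1 + 191x2 + 227x3 + 7x4 + 56x5 + 52x6 ≥ 302   (calcium)
  0.1x1 + 5.4x2 + 0.1x3 + 1.4x4 + 1.1x5 + 0.8x6 ≥ 11.1   (iron)
  x1, x2, x3, x4, x5, x6 ≥ 0.
The cheapest feasible vertex uses only spinach, broccoli; cottage cheese, yogurt, pasta, sweet potato are not used. Binding constraints: vitamin C and iron.
Solving gives x2 = 1.804, x6 = 1.699.
Hence cost = 0.98·1.804 + 0.9·1.699 = £3.2970.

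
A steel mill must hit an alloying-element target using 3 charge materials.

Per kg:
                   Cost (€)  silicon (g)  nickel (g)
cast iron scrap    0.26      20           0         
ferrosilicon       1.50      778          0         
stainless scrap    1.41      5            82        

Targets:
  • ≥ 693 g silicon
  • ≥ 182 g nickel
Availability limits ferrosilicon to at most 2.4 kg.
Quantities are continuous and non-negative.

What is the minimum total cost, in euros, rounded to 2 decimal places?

€4.44

Let x1 = kg of cast iron scrap, x2 = kg of ferrosilicon, x3 = kg of stainless scrap.
Minimize 0.26x1 + 1.5x2 + 1.41x3 with:
  20x1 + 778x2 + 5x3 ≥ 693   (silicon)
  82x3 ≥ 182   (nickel)
  x2 ≤ 2.4
  x1, x2, x3 ≥ 0.
The minimum-cost mix takes nothing from cast iron scrap — only ferrosilicon, stainless scrap. The silicon and nickel requirements are met with equality.
Optimal quantities: ferrosilicon = 0.8765 kg, stainless scrap = 2.22 kg.
Hence cost = 1.5·0.8765 + 1.41·2.22 = €4.44495.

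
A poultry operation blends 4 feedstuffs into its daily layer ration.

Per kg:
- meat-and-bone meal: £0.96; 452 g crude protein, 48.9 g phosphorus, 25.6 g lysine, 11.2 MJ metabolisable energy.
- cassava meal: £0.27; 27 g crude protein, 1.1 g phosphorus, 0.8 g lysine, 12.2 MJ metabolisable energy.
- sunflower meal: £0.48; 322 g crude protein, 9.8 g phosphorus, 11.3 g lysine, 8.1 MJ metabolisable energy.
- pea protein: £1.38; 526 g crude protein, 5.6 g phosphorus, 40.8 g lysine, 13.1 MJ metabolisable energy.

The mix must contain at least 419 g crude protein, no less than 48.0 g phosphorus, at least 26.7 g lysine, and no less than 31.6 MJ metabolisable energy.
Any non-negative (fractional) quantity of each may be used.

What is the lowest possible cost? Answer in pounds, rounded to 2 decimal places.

£1.40

Set it up as a linear program. Let x1 = kg of meat-and-bone meal, x2 = kg of cassava meal, x3 = kg of sunflower meal, x4 = kg of pea protein.
Minimise 0.96x1 + 0.27x2 + 0.48x3 + 1.38x4 subject to:
  452x1 + 27x2 + 322x3 + 526x4 ≥ 419   (crude protein)
  48.9x1 + 1.1x2 + 9.8x3 + 5.6x4 ≥ 48   (phosphorus)
  25.6x1 + 0.8x2 + 11.3x3 + 40.8x4 ≥ 26.7   (lysine)
  11.2x1 + 12.2x2 + 8.1x3 + 13.1x4 ≥ 31.6   (metabolisable energy)
  x1, x2, x3, x4 ≥ 0.
At the optimum only meat-and-bone meal, cassava meal, pea protein are positive (sunflower meal = 0). The phosphorus, lysine, metabolisable energy requirements are met with equality.
That vertex is x1 = 0.9399, x2 = 1.694, x4 = 0.03147.
Total cost: 0.96·0.9399 + 0.27·1.694 + 1.38·0.03147 = 1.4031.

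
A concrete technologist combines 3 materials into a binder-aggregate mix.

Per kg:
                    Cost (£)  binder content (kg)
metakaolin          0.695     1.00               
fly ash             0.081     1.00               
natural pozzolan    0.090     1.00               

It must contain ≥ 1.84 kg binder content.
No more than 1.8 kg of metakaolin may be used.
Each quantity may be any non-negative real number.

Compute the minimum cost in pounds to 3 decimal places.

Set it up as a linear program. Let x1 = kg of metakaolin, x2 = kg of fly ash, x3 = kg of natural pozzolan.
Minimize 0.695x1 + 0.081x2 + 0.09x3 with:
  1x1 + 1x2 + 1x3 ≥ 1.84   (binder content)
  x1 ≤ 1.8
  x1, x2, x3 ≥ 0.
The minimum-cost mix takes nothing from metakaolin, natural pozzolan — only fly ash. There the binder content constraint is tight.
So fly ash = 1.84 kg.
Hence cost = 0.081·1.84 = £0.14904.

£0.149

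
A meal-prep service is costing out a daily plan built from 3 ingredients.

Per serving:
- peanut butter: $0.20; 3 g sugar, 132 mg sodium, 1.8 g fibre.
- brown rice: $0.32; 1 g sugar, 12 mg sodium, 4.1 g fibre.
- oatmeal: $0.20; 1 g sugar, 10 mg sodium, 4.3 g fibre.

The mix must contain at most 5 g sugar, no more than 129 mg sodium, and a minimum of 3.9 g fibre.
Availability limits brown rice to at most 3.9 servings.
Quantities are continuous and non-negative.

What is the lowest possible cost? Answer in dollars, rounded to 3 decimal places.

$0.181

Let x1 = servings of peanut butter, x2 = servings of brown rice, x3 = servings of oatmeal.
min 0.2x1 + 0.32x2 + 0.2x3 s.t.:
  3x1 + 1x2 + 1x3 ≤ 5   (sugar)
  132x1 + 12x2 + 10x3 ≤ 129   (sodium)
  1.8x1 + 4.1x2 + 4.3x3 ≥ 3.9   (fibre)
  x2 ≤ 3.9
  x1, x2, x3 ≥ 0.
At the optimum only oatmeal is positive (peanut butter, brown rice = 0). The fibre requirement is met with equality.
Solving gives x3 = 0.907.
Objective = 0.2·0.907 = 0.18140.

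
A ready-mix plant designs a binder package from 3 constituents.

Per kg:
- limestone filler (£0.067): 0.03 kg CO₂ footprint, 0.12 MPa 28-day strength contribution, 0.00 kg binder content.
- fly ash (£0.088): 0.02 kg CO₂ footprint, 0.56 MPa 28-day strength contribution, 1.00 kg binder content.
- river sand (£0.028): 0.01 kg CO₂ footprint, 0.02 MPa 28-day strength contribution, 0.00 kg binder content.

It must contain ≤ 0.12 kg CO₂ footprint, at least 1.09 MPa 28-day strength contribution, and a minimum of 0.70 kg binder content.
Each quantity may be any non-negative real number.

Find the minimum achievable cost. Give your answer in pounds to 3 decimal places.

Let x1 = kg of limestone filler, x2 = kg of fly ash, x3 = kg of river sand.
Minimize 0.067x1 + 0.088x2 + 0.028x3 with:
  0.03x1 + 0.02x2 + 0.01x3 ≤ 0.12   (CO₂ footprint)
  0.12x1 + 0.56x2 + 0.02x3 ≥ 1.09   (28-day strength contribution)
  1x2 ≥ 0.7   (binder content)
  x1, x2, x3 ≥ 0.
The minimum-cost mix takes nothing from limestone filler, river sand — only fly ash. Binding constraint: 28-day strength contribution.
So fly ash = 1.946 kg.
Total cost: 0.088·1.946 = 0.17125.

£0.171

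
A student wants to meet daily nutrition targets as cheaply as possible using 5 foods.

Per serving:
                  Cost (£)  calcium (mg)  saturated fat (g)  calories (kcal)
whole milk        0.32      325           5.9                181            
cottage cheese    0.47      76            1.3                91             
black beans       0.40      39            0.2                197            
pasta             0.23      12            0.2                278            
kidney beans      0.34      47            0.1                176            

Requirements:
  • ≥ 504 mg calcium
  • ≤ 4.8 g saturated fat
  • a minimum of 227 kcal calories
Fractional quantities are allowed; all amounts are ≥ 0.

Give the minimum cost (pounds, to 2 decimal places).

Let x1 = servings of whole milk, x2 = servings of cottage cheese, x3 = servings of black beans, x4 = servings of pasta, x5 = servings of kidney beans.
Minimize 0.32x1 + 0.47x2 + 0.4x3 + 0.23x4 + 0.34x5 with:
  325x1 + 76x2 + 39x3 + 12x4 + 47x5 ≥ 504   (calcium)
  5.9x1 + 1.3x2 + 0.2x3 + 0.2x4 + 0.1x5 ≤ 4.8   (saturated fat)
  181x1 + 91x2 + 197x3 + 278x4 + 176x5 ≥ 227   (calories)
  x1, x2, x3, x4, x5 ≥ 0.
At the optimum only whole milk, kidney beans are positive (cottage cheese, black beans, pasta = 0). The calcium and saturated fat requirements are met with equality.
That vertex is x1 = 0.7157, x5 = 5.775.
Hence cost = 0.32·0.7157 + 0.34·5.775 = £2.1925.

£2.19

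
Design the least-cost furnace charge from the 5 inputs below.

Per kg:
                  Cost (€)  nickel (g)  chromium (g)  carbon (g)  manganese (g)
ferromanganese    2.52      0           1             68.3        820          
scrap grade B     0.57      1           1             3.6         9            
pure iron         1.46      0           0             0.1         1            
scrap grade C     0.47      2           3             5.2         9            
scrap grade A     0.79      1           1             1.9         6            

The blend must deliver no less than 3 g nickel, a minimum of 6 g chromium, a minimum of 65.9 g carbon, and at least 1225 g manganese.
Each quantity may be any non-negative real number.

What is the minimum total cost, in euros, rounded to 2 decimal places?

Let x1 = kg of ferromanganese, x2 = kg of scrap grade B, x3 = kg of pure iron, x4 = kg of scrap grade C, x5 = kg of scrap grade A.
Minimize 2.52x1 + 0.57x2 + 1.46x3 + 0.47x4 + 0.79x5 subject to:
  1x2 + 2x4 + 1x5 ≥ 3   (nickel)
  1x1 + 1x2 + 3x4 + 1x5 ≥ 6   (chromium)
  68.3x1 + 3.6x2 + 0.1x3 + 5.2x4 + 1.9x5 ≥ 65.9   (carbon)
  820x1 + 9x2 + 1x3 + 9x4 + 6x5 ≥ 1225   (manganese)
  x1, x2, x3, x4, x5 ≥ 0.
The optimal basis is {ferromanganese, scrap grade C}; scrap grade B, pure iron, scrap grade A drop out. The chromium and manganese requirements are met with equality.
So ferromanganese = 1.477 kg, scrap grade C = 1.508 kg.
Total cost: 2.52·1.477 + 0.47·1.508 = 4.4308.

€4.43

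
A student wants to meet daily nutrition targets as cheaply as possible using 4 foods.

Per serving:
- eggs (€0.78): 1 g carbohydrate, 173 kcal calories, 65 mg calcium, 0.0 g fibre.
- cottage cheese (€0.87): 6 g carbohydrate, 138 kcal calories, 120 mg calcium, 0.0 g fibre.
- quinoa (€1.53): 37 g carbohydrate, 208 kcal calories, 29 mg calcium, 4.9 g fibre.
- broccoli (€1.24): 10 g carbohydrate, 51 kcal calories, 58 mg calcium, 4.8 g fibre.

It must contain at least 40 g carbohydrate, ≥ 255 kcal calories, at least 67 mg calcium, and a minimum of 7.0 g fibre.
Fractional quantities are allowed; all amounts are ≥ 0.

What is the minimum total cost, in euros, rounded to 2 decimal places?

€2.19

Let x1 = servings of eggs, x2 = servings of cottage cheese, x3 = servings of quinoa, x4 = servings of broccoli.
min 0.78x1 + 0.87x2 + 1.53x3 + 1.24x4 with:
  1x1 + 6x2 + 37x3 + 10x4 ≥ 40   (carbohydrate)
  173x1 + 138x2 + 208x3 + 51x4 ≥ 255   (calories)
  65x1 + 120x2 + 29x3 + 58x4 ≥ 67   (calcium)
  4.9x3 + 4.8x4 ≥ 7   (fibre)
  x1, x2, x3, x4 ≥ 0.
The minimum-cost mix takes nothing from eggs — only cottage cheese, quinoa, broccoli. There the calories, calcium, fibre constraints are tight.
Solving gives x2 = 0.1186, x3 = 1.053, x4 = 0.3831.
Objective = 0.87·0.1186 + 1.53·1.053 + 1.24·0.3831 = 2.1893.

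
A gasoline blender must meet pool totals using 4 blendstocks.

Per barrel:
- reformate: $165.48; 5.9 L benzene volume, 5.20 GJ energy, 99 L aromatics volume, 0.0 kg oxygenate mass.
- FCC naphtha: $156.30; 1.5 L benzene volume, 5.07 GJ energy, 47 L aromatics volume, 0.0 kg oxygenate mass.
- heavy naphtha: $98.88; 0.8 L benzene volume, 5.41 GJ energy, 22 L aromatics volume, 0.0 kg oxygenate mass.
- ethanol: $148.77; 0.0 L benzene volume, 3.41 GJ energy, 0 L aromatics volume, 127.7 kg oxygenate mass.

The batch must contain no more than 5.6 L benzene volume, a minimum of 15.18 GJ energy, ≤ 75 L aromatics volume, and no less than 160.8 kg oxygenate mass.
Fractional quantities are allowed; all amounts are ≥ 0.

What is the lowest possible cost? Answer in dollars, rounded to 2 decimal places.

$386.30

Let x1 = barrels of reformate, x2 = barrels of FCC naphtha, x3 = barrels of heavy naphtha, x4 = barrels of ethanol.
Minimize 165.48x1 + 156.3x2 + 98.88x3 + 148.77x4 s.t.:
  5.9x1 + 1.5x2 + 0.8x3 ≤ 5.6   (benzene volume)
  5.2x1 + 5.07x2 + 5.41x3 + 3.41x4 ≥ 15.18   (energy)
  99x1 + 47x2 + 22x3 ≤ 75   (aromatics volume)
  127.7x4 ≥ 160.8   (oxygenate mass)
  x1, x2, x3, x4 ≥ 0.
The optimal basis is {heavy naphtha, ethanol}; reformate, FCC naphtha drop out. The energy and oxygenate mass requirements are met with equality.
Optimal quantities: heavy naphtha = 2.0122 barrels, ethanol = 1.2592 barrels.
Total cost: 98.88·2.0122 + 148.77·1.2592 = 386.2975.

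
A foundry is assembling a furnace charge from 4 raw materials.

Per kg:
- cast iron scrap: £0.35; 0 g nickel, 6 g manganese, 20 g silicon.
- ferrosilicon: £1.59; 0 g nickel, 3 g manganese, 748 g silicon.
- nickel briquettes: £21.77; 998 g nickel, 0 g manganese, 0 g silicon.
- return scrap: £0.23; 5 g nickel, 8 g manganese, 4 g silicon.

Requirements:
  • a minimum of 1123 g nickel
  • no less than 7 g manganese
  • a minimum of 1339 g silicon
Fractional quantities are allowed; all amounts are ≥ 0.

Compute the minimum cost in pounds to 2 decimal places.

£27.37

Let x1 = kg of cast iron scrap, x2 = kg of ferrosilicon, x3 = kg of nickel briquettes, x4 = kg of return scrap.
Minimize 0.35x1 + 1.59x2 + 21.77x3 + 0.23x4 subject to:
  998x3 + 5x4 ≥ 1123   (nickel)
  6x1 + 3x2 + 8x4 ≥ 7   (manganese)
  20x1 + 748x2 + 4x4 ≥ 1339   (silicon)
  x1, x2, x3, x4 ≥ 0.
The optimal basis is {ferrosilicon, nickel briquettes, return scrap}; cast iron scrap drops out. The nickel, manganese, silicon requirements are met with equality.
That vertex is x2 = 1.789, x3 = 1.1242, x4 = 0.20412.
Hence cost = 1.59·1.789 + 21.77·1.1242 + 0.23·0.20412 = £27.3653.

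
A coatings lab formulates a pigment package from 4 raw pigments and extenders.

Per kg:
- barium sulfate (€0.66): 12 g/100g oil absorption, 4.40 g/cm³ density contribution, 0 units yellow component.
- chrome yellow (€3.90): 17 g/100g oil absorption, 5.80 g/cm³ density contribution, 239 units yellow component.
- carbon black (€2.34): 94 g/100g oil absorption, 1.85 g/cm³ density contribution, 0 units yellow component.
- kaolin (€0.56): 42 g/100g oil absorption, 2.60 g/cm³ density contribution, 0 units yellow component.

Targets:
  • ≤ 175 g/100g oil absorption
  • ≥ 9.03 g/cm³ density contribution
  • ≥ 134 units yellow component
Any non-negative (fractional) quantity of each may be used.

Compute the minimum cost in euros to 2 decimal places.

€3.05

Let x1 = kg of barium sulfate, x2 = kg of chrome yellow, x3 = kg of carbon black, x4 = kg of kaolin.
Minimize 0.66x1 + 3.9x2 + 2.34x3 + 0.56x4 s.t.:
  12x1 + 17x2 + 94x3 + 42x4 ≤ 175   (oil absorption)
  4.4x1 + 5.8x2 + 1.85x3 + 2.6x4 ≥ 9.03   (density contribution)
  239x2 ≥ 134   (yellow component)
  x1, x2, x3, x4 ≥ 0.
The cheapest feasible vertex uses only barium sulfate, chrome yellow; carbon black, kaolin are not used. The density contribution and yellow component requirements are met with equality.
That vertex is x1 = 1.313, x2 = 0.5607.
Total cost: 0.66·1.313 + 3.9·0.5607 = 3.0533.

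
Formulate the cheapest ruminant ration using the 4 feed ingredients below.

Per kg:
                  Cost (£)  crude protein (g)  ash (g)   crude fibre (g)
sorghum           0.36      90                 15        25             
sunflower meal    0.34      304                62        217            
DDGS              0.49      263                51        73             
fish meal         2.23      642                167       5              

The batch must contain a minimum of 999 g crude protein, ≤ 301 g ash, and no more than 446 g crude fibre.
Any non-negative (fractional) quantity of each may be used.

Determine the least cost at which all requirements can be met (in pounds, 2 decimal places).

£1.57

Set it up as a linear program. Let x1 = kg of sorghum, x2 = kg of sunflower meal, x3 = kg of DDGS, x4 = kg of fish meal.
Minimise 0.36x1 + 0.34x2 + 0.49x3 + 2.23x4 with:
  90x1 + 304x2 + 263x3 + 642x4 ≥ 999   (crude protein)
  15x1 + 62x2 + 51x3 + 167x4 ≤ 301   (ash)
  25x1 + 217x2 + 73x3 + 5x4 ≤ 446   (crude fibre)
  x1, x2, x3, x4 ≥ 0.
The cheapest feasible vertex uses only sunflower meal, DDGS; sorghum, fish meal are not used. Binding constraints: crude protein and crude fibre.
So sunflower meal = 1.272 kg, DDGS = 2.328 kg.
Cost = 0.34·1.272 + 0.49·2.328 = 1.5732.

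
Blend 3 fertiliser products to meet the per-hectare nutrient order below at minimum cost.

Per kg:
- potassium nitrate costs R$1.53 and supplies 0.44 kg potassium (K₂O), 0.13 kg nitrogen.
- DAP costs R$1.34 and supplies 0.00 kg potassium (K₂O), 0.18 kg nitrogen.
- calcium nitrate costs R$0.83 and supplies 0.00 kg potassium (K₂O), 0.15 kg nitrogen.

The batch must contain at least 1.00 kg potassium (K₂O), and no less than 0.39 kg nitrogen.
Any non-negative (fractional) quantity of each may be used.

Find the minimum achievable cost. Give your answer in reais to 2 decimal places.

Let x1 = kg of potassium nitrate, x2 = kg of DAP, x3 = kg of calcium nitrate.
min 1.53x1 + 1.34x2 + 0.83x3 subject to:
  0.44x1 ≥ 1   (potassium (K₂O))
  0.13x1 + 0.18x2 + 0.15x3 ≥ 0.39   (nitrogen)
  x1, x2, x3 ≥ 0.
The optimal basis is {potassium nitrate, calcium nitrate}; DAP drops out. Binding constraints: potassium (K₂O) and nitrogen.
That vertex is x1 = 2.273, x3 = 0.6303.
Total cost: 1.53·2.273 + 0.83·0.6303 = 4.0008.

R$4.00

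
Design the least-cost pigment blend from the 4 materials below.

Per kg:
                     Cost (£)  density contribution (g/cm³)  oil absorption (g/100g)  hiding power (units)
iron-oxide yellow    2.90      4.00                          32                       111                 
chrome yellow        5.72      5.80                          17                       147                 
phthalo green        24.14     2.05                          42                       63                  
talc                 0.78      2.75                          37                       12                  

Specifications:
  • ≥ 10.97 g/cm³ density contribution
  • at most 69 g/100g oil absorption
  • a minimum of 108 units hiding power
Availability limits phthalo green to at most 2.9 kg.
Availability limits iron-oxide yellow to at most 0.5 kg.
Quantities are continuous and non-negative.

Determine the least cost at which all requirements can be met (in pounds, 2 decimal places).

£8.36

Set it up as a linear program. Let x1 = kg of iron-oxide yellow, x2 = kg of chrome yellow, x3 = kg of phthalo green, x4 = kg of talc.
Minimise 2.9x1 + 5.72x2 + 24.14x3 + 0.78x4 with:
  4x1 + 5.8x2 + 2.05x3 + 2.75x4 ≥ 10.97   (density contribution)
  32x1 + 17x2 + 42x3 + 37x4 ≤ 69   (oil absorption)
  111x1 + 147x2 + 63x3 + 12x4 ≥ 108   (hiding power)
  x3 ≤ 2.9
  x1 ≤ 0.5
  x1, x2, x3, x4 ≥ 0.
The minimum-cost mix takes nothing from iron-oxide yellow, phthalo green — only chrome yellow, talc. Binding constraints: density contribution and oil absorption.
That vertex is x2 = 1.288, x4 = 1.273.
Objective = 5.72·1.288 + 0.78·1.273 = 8.3603.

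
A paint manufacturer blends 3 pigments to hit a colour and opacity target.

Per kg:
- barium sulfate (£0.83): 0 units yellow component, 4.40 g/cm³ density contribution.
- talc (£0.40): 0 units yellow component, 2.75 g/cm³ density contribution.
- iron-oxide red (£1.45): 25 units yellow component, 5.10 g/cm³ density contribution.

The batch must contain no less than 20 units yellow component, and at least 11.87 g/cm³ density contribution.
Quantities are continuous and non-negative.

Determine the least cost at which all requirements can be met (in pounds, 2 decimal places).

£2.29

Treat it as an LP. Let x1 = kg of barium sulfate, x2 = kg of talc, x3 = kg of iron-oxide red.
min 0.83x1 + 0.4x2 + 1.45x3 with:
  25x3 ≥ 20   (yellow component)
  4.4x1 + 2.75x2 + 5.1x3 ≥ 11.87   (density contribution)
  x1, x2, x3 ≥ 0.
The minimum-cost mix takes nothing from barium sulfate — only talc, iron-oxide red. The yellow component and density contribution requirements are met with equality.
Optimal quantities: talc = 2.833 kg, iron-oxide red = 0.8 kg.
Objective = 0.4·2.833 + 1.45·0.8 = 2.2932.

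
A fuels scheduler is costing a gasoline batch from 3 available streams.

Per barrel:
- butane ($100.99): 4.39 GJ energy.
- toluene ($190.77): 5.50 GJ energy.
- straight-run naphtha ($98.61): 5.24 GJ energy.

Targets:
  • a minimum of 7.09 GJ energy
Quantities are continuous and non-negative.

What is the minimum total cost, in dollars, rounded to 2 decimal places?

$133.42

Let x1 = barrels of butane, x2 = barrels of toluene, x3 = barrels of straight-run naphtha.
min 100.99x1 + 190.77x2 + 98.61x3 subject to:
  4.39x1 + 5.5x2 + 5.24x3 ≥ 7.09   (energy)
  x1, x2, x3 ≥ 0.
At the optimum only straight-run naphtha is positive (butane, toluene = 0). The energy requirement is met with equality.
Optimal quantities: straight-run naphtha = 1.353 barrels.
Objective = 98.61·1.353 = 133.4193.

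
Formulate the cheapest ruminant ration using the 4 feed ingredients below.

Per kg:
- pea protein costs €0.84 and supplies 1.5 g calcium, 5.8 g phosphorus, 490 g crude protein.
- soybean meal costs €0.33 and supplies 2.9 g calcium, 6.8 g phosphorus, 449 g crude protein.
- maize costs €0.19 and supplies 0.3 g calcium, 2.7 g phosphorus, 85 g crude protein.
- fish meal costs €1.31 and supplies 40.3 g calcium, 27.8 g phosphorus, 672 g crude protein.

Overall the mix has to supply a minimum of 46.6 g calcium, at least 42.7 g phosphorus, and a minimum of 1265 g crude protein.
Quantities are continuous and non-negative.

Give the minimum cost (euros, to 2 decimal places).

Treat it as an LP. Let x1 = kg of pea protein, x2 = kg of soybean meal, x3 = kg of maize, x4 = kg of fish meal.
min 0.84x1 + 0.33x2 + 0.19x3 + 1.31x4 with:
  1.5x1 + 2.9x2 + 0.3x3 + 40.3x4 ≥ 46.6   (calcium)
  5.8x1 + 6.8x2 + 2.7x3 + 27.8x4 ≥ 42.7   (phosphorus)
  490x1 + 449x2 + 85x3 + 672x4 ≥ 1265   (crude protein)
  x1, x2, x3, x4 ≥ 0.
The optimal basis is {soybean meal, fish meal}; pea protein, maize drop out. There the phosphorus and crude protein constraints are tight.
So soybean meal = 0.818 kg, fish meal = 1.336 kg.
Total cost: 0.33·0.818 + 1.31·1.336 = 2.0201.

€2.02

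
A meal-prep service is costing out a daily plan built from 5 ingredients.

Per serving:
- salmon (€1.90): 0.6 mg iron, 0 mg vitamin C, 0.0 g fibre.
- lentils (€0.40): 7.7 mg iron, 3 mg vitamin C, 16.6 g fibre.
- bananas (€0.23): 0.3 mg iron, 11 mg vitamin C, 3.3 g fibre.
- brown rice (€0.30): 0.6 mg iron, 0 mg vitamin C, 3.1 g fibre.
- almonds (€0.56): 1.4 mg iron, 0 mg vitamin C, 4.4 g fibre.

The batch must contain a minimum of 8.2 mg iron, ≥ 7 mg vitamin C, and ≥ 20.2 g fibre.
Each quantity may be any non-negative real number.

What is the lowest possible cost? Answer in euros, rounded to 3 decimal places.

€0.535

Let x1 = servings of salmon, x2 = servings of lentils, x3 = servings of bananas, x4 = servings of brown rice, x5 = servings of almonds.
Minimise 1.9x1 + 0.4x2 + 0.23x3 + 0.3x4 + 0.56x5 s.t.:
  0.6x1 + 7.7x2 + 0.3x3 + 0.6x4 + 1.4x5 ≥ 8.2   (iron)
  3x2 + 11x3 ≥ 7   (vitamin C)
  16.6x2 + 3.3x3 + 3.1x4 + 4.4x5 ≥ 20.2   (fibre)
  x1, x2, x3, x4, x5 ≥ 0.
The minimum-cost mix takes nothing from salmon, brown rice, almonds — only lentils, bananas. There the vitamin C and fibre constraints are tight.
That vertex is x2 = 1.153, x3 = 0.3219.
Hence cost = 0.4·1.153 + 0.23·0.3219 = €0.53524.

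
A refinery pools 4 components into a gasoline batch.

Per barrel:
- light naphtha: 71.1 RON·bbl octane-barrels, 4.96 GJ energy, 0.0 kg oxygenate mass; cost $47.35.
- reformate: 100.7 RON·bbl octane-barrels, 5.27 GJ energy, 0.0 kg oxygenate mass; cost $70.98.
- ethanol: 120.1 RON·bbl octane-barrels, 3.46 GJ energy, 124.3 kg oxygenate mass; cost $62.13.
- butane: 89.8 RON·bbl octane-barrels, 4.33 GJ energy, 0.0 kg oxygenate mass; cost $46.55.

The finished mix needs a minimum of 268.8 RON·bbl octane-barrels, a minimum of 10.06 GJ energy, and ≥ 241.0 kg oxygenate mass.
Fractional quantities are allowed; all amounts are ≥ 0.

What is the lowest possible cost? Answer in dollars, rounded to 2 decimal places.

Treat it as an LP. Let x1 = barrels of light naphtha, x2 = barrels of reformate, x3 = barrels of ethanol, x4 = barrels of butane.
Minimise 47.35x1 + 70.98x2 + 62.13x3 + 46.55x4 s.t.:
  71.1x1 + 100.7x2 + 120.1x3 + 89.8x4 ≥ 268.8   (octane-barrels)
  4.96x1 + 5.27x2 + 3.46x3 + 4.33x4 ≥ 10.06   (energy)
  124.3x3 ≥ 241   (oxygenate mass)
  x1, x2, x3, x4 ≥ 0.
The optimal basis is {light naphtha, ethanol}; reformate, butane drop out. There the energy and oxygenate mass constraints are tight.
That vertex is x1 = 0.6757, x3 = 1.939.
Total cost: 47.35·0.6757 + 62.13·1.939 = 152.4645.

$152.46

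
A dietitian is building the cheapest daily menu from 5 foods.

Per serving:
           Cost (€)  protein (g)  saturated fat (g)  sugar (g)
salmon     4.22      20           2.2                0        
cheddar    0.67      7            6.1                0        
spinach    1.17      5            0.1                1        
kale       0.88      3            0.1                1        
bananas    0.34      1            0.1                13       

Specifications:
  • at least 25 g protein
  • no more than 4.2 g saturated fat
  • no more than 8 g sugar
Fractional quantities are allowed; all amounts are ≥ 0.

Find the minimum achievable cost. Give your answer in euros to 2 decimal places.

€5.06

This is a linear program. Let x1 = servings of salmon, x2 = servings of cheddar, x3 = servings of spinach, x4 = servings of kale, x5 = servings of bananas.
Minimize 4.22x1 + 0.67x2 + 1.17x3 + 0.88x4 + 0.34x5 with:
  20x1 + 7x2 + 5x3 + 3x4 + 1x5 ≥ 25   (protein)
  2.2x1 + 6.1x2 + 0.1x3 + 0.1x4 + 0.1x5 ≤ 4.2   (saturated fat)
  1x3 + 1x4 + 13x5 ≤ 8   (sugar)
  x1, x2, x3, x4, x5 ≥ 0.
The minimum-cost mix takes nothing from spinach, kale, bananas — only salmon, cheddar. There the protein and saturated fat constraints are tight.
Solving gives x1 = 1.155, x2 = 0.272.
Cost = 4.22·1.155 + 0.67·0.272 = 5.0563.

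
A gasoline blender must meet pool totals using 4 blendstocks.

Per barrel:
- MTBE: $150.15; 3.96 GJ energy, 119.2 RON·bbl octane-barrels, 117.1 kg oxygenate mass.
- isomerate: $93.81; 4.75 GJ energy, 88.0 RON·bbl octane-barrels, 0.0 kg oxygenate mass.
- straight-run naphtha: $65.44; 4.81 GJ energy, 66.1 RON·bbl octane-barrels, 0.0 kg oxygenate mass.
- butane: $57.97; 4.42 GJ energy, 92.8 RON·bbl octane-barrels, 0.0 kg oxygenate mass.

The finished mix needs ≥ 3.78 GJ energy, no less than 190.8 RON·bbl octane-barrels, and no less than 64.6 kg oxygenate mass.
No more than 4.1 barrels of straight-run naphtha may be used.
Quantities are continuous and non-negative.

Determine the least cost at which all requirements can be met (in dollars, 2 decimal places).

$160.94

Set it up as a linear program. Let x1 = barrels of MTBE, x2 = barrels of isomerate, x3 = barrels of straight-run naphtha, x4 = barrels of butane.
Minimize 150.15x1 + 93.81x2 + 65.44x3 + 57.97x4 subject to:
  3.96x1 + 4.75x2 + 4.81x3 + 4.42x4 ≥ 3.78   (energy)
  119.2x1 + 88x2 + 66.1x3 + 92.8x4 ≥ 190.8   (octane-barrels)
  117.1x1 ≥ 64.6   (oxygenate mass)
  x3 ≤ 4.1
  x1, x2, x3, x4 ≥ 0.
At the optimum only MTBE, butane are positive (isomerate, straight-run naphtha = 0). The octane-barrels and oxygenate mass requirements are met with equality.
That vertex is x1 = 0.55167, x4 = 1.3474.
Objective = 150.15·0.55167 + 57.97·1.3474 = 160.9420.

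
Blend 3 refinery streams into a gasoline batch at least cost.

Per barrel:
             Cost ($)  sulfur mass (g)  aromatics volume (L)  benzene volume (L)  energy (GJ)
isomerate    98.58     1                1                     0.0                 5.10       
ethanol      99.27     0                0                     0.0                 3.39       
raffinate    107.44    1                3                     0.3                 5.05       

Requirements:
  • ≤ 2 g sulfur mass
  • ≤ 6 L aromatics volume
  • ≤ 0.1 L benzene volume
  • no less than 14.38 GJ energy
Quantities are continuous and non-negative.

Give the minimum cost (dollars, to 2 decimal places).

Let x1 = barrels of isomerate, x2 = barrels of ethanol, x3 = barrels of raffinate.
Minimise 98.58x1 + 99.27x2 + 107.44x3 with:
  1x1 + 1x3 ≤ 2   (sulfur mass)
  1x1 + 3x3 ≤ 6   (aromatics volume)
  0.3x3 ≤ 0.1   (benzene volume)
  5.1x1 + 3.39x2 + 5.05x3 ≥ 14.38   (energy)
  x1, x2, x3 ≥ 0.
The cheapest feasible vertex uses only isomerate, ethanol; raffinate is not used. The sulfur mass and energy requirements are met with equality.
So isomerate = 2 barrels, ethanol = 1.233 barrels.
Objective = 98.58·2 + 99.27·1.233 = 319.5599.

$319.56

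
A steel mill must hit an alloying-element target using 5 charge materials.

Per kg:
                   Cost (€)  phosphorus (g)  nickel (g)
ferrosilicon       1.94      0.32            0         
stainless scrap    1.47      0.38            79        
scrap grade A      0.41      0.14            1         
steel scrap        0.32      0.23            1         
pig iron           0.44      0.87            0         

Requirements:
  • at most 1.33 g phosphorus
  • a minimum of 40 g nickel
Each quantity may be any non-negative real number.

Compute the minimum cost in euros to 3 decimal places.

This is a linear program. Let x1 = kg of ferrosilicon, x2 = kg of stainless scrap, x3 = kg of scrap grade A, x4 = kg of steel scrap, x5 = kg of pig iron.
min 1.94x1 + 1.47x2 + 0.41x3 + 0.32x4 + 0.44x5 subject to:
  0.32x1 + 0.38x2 + 0.14x3 + 0.23x4 + 0.87x5 ≤ 1.33   (phosphorus)
  79x2 + 1x3 + 1x4 ≥ 40   (nickel)
  x1, x2, x3, x4, x5 ≥ 0.
The cheapest feasible vertex uses only stainless scrap; ferrosilicon, scrap grade A, steel scrap, pig iron are not used. There the nickel constraint is tight.
That vertex is x2 = 0.5063.
Cost = 1.47·0.5063 = 0.74426.

€0.744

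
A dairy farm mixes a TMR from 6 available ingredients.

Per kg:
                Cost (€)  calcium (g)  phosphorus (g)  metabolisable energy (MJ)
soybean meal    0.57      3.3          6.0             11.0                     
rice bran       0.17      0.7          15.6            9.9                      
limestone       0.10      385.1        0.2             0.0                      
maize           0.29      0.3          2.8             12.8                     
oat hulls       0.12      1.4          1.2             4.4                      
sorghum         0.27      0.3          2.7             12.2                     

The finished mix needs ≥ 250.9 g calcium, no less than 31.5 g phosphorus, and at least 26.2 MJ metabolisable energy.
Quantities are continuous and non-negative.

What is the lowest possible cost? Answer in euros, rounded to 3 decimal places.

Let x1 = kg of soybean meal, x2 = kg of rice bran, x3 = kg of limestone, x4 = kg of maize, x5 = kg of oat hulls, x6 = kg of sorghum.
Minimise 0.57x1 + 0.17x2 + 0.1x3 + 0.29x4 + 0.12x5 + 0.27x6 subject to:
  3.3x1 + 0.7x2 + 385.1x3 + 0.3x4 + 1.4x5 + 0.3x6 ≥ 250.9   (calcium)
  6x1 + 15.6x2 + 0.2x3 + 2.8x4 + 1.2x5 + 2.7x6 ≥ 31.5   (phosphorus)
  11x1 + 9.9x2 + 12.8x4 + 4.4x5 + 12.2x6 ≥ 26.2   (metabolisable energy)
  x1, x2, x3, x4, x5, x6 ≥ 0.
The minimum-cost mix takes nothing from soybean meal, maize, oat hulls, sorghum — only rice bran, limestone. Binding constraints: calcium and metabolisable energy.
That vertex is x2 = 2.6465, x3 = 0.64671.
Cost = 0.17·2.6465 + 0.1·0.64671 = 0.51458.

€0.515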